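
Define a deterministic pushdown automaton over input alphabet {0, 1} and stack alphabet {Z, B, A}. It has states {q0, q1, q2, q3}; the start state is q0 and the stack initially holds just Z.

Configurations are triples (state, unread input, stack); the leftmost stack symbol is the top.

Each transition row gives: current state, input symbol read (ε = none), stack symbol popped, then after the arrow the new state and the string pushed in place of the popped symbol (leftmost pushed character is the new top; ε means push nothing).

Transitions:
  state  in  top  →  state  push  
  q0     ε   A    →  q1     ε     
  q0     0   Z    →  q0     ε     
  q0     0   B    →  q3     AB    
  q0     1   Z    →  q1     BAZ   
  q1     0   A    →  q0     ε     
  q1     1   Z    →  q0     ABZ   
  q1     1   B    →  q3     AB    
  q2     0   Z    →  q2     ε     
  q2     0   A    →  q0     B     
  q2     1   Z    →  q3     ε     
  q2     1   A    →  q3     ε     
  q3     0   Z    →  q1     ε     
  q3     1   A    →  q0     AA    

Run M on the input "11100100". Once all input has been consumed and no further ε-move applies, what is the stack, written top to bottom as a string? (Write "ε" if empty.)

(q0, 11100100, Z) ⊢ (q1, 1100100, BAZ) ⊢ (q3, 100100, ABAZ) ⊢ (q0, 00100, AABAZ) ⊢ (q1, 00100, ABAZ) ⊢ (q0, 0100, BAZ) ⊢ (q3, 100, ABAZ) ⊢ (q0, 00, AABAZ) ⊢ (q1, 00, ABAZ) ⊢ (q0, 0, BAZ) ⊢ (q3, ε, ABAZ)
All input consumed in state q3 with stack ABAZ.

ABAZ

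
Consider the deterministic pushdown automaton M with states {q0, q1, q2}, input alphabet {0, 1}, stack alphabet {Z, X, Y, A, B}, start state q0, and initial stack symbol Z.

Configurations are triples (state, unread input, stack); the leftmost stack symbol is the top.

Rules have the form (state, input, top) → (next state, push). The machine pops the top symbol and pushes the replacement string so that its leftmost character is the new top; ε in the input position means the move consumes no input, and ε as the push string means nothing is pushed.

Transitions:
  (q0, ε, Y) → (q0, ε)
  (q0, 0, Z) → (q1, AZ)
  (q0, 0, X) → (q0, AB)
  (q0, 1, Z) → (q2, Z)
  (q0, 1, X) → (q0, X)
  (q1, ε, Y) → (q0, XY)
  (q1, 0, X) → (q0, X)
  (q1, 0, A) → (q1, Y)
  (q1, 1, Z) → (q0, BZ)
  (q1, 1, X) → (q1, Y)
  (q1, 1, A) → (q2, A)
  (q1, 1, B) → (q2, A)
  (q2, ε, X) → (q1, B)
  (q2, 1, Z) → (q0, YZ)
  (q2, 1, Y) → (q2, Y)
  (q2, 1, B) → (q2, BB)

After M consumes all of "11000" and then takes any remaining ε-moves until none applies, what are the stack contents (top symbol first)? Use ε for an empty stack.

ABYZ

(q0, 11000, Z) ⊢ (q2, 1000, Z) ⊢ (q0, 000, YZ) ⊢ (q0, 000, Z) ⊢ (q1, 00, AZ) ⊢ (q1, 0, YZ) ⊢ (q0, 0, XYZ) ⊢ (q0, ε, ABYZ)
All input consumed in state q0 with stack ABYZ.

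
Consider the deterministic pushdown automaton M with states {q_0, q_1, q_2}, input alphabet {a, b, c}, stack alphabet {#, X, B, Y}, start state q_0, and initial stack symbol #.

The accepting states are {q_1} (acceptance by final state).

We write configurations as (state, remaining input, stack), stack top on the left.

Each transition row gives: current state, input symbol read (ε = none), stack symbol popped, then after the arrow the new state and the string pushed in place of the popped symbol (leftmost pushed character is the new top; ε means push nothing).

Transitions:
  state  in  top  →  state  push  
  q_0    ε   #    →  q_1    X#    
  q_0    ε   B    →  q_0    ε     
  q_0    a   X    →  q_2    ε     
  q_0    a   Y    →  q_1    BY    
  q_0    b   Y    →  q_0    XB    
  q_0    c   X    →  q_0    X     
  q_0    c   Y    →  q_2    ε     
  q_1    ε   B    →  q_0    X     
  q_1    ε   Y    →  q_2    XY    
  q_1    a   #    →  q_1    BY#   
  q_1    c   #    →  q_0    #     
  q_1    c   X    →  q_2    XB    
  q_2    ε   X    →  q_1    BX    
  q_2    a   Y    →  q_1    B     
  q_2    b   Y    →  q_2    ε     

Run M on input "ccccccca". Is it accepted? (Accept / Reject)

(q_0, ccccccca, #)
  ε-move, top #: go to q_1, push X# → (q_1, ccccccca, X#)
  read c, top X: go to q_2, push XB → (q_2, cccccca, XB#)
  ε-move, top X: go to q_1, push BX → (q_1, cccccca, BXB#)
  ε-move, top B: go to q_0, push X → (q_0, cccccca, XXB#)
  read c, top X: go to q_0, push X → (q_0, ccccca, XXB#)
  read c, top X: go to q_0, push X → (q_0, cccca, XXB#)
  read c, top X: go to q_0, push X → (q_0, ccca, XXB#)
  read c, top X: go to q_0, push X → (q_0, cca, XXB#)
  read c, top X: go to q_0, push X → (q_0, ca, XXB#)
  read c, top X: go to q_0, push X → (q_0, a, XXB#)
  read a, top X: go to q_2, push ε → (q_2, ε, XB#)
  ε-move, top X: go to q_1, push BX → (q_1, ε, BXB#)
All input consumed; state q_1 ∈ F.

Accept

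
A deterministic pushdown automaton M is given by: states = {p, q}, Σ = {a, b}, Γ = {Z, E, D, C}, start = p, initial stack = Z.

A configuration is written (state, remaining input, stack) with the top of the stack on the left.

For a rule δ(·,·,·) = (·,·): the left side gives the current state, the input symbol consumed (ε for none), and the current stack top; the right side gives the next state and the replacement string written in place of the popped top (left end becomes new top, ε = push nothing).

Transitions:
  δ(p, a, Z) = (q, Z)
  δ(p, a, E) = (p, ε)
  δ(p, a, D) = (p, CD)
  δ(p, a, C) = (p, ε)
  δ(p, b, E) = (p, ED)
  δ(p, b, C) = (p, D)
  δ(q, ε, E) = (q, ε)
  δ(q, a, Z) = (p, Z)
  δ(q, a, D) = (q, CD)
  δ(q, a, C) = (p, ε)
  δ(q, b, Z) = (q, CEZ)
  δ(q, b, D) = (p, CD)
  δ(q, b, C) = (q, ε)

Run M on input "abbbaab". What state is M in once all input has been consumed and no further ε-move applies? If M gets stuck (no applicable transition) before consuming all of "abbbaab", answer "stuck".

stuck

(p, abbbaab, Z) ⊢ (q, bbbaab, Z) ⊢ (q, bbaab, CEZ) ⊢ (q, baab, EZ) ⊢ (q, baab, Z) ⊢ (q, aab, CEZ) ⊢ (p, ab, EZ) ⊢ (p, b, Z)
No transition for (p, b, top Z); M blocks with input b remaining.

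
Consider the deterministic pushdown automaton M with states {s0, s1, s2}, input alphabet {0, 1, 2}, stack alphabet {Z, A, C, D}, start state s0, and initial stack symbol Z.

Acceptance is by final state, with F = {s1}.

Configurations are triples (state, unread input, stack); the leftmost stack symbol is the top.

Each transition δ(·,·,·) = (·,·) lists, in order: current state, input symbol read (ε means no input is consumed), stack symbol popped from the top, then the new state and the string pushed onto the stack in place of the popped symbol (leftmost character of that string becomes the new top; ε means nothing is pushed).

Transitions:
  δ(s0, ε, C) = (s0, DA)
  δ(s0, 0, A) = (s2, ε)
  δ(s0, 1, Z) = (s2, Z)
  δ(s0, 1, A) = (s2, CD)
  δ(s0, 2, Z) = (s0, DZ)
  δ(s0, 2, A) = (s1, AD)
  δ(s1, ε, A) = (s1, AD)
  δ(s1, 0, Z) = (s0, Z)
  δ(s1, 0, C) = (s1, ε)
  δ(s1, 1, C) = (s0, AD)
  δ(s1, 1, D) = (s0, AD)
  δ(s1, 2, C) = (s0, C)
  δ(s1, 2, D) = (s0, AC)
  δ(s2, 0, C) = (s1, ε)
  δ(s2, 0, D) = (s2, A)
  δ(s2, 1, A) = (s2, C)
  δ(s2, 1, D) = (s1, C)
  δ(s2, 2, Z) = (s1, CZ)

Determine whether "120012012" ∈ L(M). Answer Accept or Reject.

Reject

(s0, 120012012, Z) ⊢ (s2, 20012012, Z) ⊢ (s1, 0012012, CZ) ⊢ (s1, 012012, Z) ⊢ (s0, 12012, Z) ⊢ (s2, 2012, Z) ⊢ (s1, 012, CZ) ⊢ (s1, 12, Z)
No transition applies at (s1, 12, Z); input not fully consumed.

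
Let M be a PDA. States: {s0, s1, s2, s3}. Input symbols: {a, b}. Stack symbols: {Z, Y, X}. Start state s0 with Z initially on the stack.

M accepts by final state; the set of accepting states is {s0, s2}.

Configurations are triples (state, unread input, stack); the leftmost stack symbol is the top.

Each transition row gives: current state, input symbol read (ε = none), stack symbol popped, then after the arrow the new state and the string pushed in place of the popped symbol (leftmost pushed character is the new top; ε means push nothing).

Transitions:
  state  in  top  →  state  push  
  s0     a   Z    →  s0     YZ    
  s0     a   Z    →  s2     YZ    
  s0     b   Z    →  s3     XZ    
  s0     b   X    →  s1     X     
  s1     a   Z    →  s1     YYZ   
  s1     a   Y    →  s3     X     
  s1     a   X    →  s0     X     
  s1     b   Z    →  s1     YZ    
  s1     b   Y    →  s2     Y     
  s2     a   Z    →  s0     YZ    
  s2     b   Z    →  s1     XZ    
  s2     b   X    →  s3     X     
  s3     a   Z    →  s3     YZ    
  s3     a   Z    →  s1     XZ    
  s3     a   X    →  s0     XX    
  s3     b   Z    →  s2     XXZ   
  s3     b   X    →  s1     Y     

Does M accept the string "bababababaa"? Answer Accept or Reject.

Reject

No computation consumes all input and reaches a final state.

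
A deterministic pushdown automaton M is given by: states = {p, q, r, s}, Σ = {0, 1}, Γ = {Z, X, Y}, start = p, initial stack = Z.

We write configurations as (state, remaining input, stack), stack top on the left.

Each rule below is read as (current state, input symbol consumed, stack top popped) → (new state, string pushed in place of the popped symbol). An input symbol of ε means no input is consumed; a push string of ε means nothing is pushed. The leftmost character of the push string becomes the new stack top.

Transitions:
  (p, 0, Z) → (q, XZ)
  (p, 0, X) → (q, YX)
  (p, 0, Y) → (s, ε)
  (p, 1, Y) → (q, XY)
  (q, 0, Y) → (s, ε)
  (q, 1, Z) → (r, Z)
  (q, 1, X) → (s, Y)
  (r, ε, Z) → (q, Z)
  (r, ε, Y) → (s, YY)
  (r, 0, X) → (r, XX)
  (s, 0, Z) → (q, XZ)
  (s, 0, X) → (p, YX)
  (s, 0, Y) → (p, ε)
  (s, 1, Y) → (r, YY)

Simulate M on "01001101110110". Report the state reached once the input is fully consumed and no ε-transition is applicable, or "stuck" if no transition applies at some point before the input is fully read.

(p, 01001101110110, Z)
  read 0, top Z: go to q, push XZ → (q, 1001101110110, XZ)
  read 1, top X: go to s, push Y → (s, 001101110110, YZ)
  read 0, top Y: go to p, push ε → (p, 01101110110, Z)
  read 0, top Z: go to q, push XZ → (q, 1101110110, XZ)
  read 1, top X: go to s, push Y → (s, 101110110, YZ)
  read 1, top Y: go to r, push YY → (r, 01110110, YYZ)
  ε-move, top Y: go to s, push YY → (s, 01110110, YYYZ)
  read 0, top Y: go to p, push ε → (p, 1110110, YYZ)
  read 1, top Y: go to q, push XY → (q, 110110, XYYZ)
  read 1, top X: go to s, push Y → (s, 10110, YYYZ)
  read 1, top Y: go to r, push YY → (r, 0110, YYYYZ)
  ε-move, top Y: go to s, push YY → (s, 0110, YYYYYZ)
  read 0, top Y: go to p, push ε → (p, 110, YYYYZ)
  read 1, top Y: go to q, push XY → (q, 10, XYYYYZ)
  read 1, top X: go to s, push Y → (s, 0, YYYYYZ)
  read 0, top Y: go to p, push ε → (p, ε, YYYYZ)
All input consumed; M is in state p.

p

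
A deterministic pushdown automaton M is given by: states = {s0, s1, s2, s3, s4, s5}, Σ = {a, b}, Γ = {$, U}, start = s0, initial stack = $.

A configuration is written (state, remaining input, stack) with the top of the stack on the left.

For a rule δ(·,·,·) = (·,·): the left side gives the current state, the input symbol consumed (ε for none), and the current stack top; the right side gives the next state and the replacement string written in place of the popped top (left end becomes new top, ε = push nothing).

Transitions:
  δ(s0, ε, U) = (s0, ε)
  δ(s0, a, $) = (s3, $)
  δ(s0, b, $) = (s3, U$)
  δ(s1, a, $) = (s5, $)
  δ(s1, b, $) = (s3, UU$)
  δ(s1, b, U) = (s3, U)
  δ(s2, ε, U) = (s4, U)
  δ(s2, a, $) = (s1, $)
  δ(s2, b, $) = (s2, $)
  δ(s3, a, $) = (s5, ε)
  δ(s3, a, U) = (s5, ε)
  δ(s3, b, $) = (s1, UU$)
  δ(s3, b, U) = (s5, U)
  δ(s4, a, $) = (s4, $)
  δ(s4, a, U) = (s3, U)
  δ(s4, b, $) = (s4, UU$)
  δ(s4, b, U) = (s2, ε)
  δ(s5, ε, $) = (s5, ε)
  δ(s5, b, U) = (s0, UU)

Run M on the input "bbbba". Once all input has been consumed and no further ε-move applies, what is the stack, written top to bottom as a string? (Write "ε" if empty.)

(s0, bbbba, $)
  read b, top $: go to s3, push U$ → (s3, bbba, U$)
  read b, top U: go to s5, push U → (s5, bba, U$)
  read b, top U: go to s0, push UU → (s0, ba, UU$)
  ε-move, top U: go to s0, push ε → (s0, ba, U$)
  ε-move, top U: go to s0, push ε → (s0, ba, $)
  read b, top $: go to s3, push U$ → (s3, a, U$)
  read a, top U: go to s5, push ε → (s5, ε, $)
  ε-move, top $: go to s5, push ε → (s5, ε, ε)
All input consumed in state s5 with stack ε.

ε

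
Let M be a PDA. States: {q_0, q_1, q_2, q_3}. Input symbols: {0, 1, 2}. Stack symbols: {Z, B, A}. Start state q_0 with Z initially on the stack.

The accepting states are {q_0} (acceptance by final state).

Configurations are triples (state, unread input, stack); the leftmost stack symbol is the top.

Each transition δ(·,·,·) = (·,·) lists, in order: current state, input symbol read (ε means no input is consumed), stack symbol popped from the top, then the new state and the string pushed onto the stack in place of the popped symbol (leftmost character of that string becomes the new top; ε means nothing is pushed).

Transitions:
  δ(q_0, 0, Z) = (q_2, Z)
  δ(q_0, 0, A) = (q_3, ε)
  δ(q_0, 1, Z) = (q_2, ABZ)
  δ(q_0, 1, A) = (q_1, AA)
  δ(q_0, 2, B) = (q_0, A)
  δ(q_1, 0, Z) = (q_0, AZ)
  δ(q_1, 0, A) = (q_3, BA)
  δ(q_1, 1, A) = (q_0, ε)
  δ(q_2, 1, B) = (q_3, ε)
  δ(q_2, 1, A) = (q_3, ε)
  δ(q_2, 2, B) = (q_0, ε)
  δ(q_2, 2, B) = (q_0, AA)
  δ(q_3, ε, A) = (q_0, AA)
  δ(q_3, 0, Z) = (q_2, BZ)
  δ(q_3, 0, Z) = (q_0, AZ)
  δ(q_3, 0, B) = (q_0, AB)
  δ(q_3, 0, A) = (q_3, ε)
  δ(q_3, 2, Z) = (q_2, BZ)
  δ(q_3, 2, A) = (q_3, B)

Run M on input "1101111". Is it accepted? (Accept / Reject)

Accept

One accepting computation: (q_0, 1101111, Z) ⊢ (q_2, 101111, ABZ) ⊢ (q_3, 01111, BZ) ⊢ (q_0, 1111, ABZ) ⊢ (q_1, 111, AABZ) ⊢ (q_0, 11, ABZ) ⊢ (q_1, 1, AABZ) ⊢ (q_0, ε, ABZ)
All input consumed and state q_0 ∈ F.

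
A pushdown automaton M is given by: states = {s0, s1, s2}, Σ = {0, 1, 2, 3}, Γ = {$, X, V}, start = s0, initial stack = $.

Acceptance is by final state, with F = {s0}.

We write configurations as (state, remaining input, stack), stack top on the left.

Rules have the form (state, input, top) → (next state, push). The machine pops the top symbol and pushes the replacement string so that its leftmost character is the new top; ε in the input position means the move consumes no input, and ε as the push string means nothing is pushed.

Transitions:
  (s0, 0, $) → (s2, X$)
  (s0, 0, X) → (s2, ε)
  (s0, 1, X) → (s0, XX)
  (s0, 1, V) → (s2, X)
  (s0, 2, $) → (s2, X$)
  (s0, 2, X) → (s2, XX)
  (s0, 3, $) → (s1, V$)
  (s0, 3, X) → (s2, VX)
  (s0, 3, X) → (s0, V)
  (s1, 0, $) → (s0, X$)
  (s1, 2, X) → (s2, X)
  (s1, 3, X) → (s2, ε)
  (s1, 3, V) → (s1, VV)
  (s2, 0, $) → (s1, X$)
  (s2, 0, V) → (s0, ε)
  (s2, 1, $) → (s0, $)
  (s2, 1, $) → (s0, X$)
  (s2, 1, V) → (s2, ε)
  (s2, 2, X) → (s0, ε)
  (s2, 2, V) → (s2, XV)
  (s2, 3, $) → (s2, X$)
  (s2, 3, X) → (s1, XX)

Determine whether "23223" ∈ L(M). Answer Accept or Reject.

One accepting computation: (s0, 23223, $) ⊢ (s2, 3223, X$) ⊢ (s1, 223, XX$) ⊢ (s2, 23, XX$) ⊢ (s0, 3, X$) ⊢ (s0, ε, V$)
All input consumed and state s0 ∈ F.

Accept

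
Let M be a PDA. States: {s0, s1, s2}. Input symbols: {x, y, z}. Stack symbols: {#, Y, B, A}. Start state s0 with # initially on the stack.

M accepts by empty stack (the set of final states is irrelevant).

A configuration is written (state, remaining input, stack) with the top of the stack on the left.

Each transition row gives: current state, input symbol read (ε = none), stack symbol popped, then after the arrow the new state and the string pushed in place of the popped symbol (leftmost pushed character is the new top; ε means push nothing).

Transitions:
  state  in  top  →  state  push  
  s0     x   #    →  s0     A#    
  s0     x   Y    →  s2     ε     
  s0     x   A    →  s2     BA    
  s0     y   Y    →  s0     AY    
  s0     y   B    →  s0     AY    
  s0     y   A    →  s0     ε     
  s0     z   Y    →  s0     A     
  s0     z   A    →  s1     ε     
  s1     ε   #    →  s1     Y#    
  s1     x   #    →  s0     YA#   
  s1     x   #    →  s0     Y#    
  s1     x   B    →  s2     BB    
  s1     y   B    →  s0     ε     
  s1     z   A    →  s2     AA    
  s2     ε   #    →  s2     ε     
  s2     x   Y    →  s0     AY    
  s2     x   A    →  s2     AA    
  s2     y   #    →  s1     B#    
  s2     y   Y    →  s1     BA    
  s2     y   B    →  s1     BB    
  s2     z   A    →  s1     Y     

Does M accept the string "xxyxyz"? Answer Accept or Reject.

No computation consumes all input and empties the stack.

Reject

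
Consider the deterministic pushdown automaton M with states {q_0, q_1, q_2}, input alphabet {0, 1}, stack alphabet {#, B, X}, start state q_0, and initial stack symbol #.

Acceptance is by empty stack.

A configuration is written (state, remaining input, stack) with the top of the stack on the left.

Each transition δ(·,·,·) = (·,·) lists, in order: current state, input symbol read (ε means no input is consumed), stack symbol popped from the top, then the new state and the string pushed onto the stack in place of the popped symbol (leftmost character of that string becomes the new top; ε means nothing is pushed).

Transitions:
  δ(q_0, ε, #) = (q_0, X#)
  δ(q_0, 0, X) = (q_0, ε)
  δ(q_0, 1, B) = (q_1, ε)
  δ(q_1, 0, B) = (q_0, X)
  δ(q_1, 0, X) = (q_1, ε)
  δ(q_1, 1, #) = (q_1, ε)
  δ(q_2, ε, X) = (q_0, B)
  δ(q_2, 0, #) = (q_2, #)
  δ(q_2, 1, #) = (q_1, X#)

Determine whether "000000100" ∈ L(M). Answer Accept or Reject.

(q_0, 000000100, #) ⊢ (q_0, 000000100, X#) ⊢ (q_0, 00000100, #) ⊢ (q_0, 00000100, X#) ⊢ (q_0, 0000100, #) ⊢ (q_0, 0000100, X#) ⊢ (q_0, 000100, #) ⊢ (q_0, 000100, X#) ⊢ (q_0, 00100, #) ⊢ (q_0, 00100, X#) ⊢ (q_0, 0100, #) ⊢ (q_0, 0100, X#) ⊢ (q_0, 100, #) ⊢ (q_0, 100, X#)
No transition applies at (q_0, 100, X#); input not fully consumed.

Reject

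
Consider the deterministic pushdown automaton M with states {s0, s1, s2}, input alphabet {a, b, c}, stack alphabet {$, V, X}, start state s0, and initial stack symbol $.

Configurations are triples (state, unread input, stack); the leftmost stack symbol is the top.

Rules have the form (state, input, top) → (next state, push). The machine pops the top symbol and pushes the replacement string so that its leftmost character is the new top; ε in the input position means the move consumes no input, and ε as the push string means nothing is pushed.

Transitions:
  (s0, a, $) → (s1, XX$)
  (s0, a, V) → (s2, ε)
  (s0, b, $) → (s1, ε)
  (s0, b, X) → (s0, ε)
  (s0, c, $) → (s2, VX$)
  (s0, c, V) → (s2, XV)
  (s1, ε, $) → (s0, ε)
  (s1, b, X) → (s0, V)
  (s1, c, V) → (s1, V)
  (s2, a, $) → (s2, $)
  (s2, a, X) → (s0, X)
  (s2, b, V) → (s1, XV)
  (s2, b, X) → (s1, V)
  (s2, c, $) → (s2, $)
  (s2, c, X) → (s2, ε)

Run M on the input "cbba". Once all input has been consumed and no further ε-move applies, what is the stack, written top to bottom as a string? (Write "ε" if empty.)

VX$

(s0, cbba, $) ⊢ (s2, bba, VX$) ⊢ (s1, ba, XVX$) ⊢ (s0, a, VVX$) ⊢ (s2, ε, VX$)
All input consumed in state s2 with stack VX$.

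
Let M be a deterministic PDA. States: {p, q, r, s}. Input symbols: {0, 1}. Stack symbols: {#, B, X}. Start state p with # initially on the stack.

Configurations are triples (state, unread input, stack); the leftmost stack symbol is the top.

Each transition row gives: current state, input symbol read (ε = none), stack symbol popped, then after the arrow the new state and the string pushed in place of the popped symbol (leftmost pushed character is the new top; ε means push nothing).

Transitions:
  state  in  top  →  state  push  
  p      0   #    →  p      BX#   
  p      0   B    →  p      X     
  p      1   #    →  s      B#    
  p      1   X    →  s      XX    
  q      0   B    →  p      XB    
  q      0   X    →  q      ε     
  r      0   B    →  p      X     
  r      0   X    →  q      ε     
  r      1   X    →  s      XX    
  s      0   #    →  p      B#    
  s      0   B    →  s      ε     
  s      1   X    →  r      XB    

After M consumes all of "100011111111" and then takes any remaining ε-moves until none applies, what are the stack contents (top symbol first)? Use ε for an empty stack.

(p, 100011111111, #)
  read 1, top #: go to s, push B# → (s, 00011111111, B#)
  read 0, top B: go to s, push ε → (s, 0011111111, #)
  read 0, top #: go to p, push B# → (p, 011111111, B#)
  read 0, top B: go to p, push X → (p, 11111111, X#)
  read 1, top X: go to s, push XX → (s, 1111111, XX#)
  read 1, top X: go to r, push XB → (r, 111111, XBX#)
  read 1, top X: go to s, push XX → (s, 11111, XXBX#)
  read 1, top X: go to r, push XB → (r, 1111, XBXBX#)
  read 1, top X: go to s, push XX → (s, 111, XXBXBX#)
  read 1, top X: go to r, push XB → (r, 11, XBXBXBX#)
  read 1, top X: go to s, push XX → (s, 1, XXBXBXBX#)
  read 1, top X: go to r, push XB → (r, ε, XBXBXBXBX#)
All input consumed in state r with stack XBXBXBXBX#.

XBXBXBXBX#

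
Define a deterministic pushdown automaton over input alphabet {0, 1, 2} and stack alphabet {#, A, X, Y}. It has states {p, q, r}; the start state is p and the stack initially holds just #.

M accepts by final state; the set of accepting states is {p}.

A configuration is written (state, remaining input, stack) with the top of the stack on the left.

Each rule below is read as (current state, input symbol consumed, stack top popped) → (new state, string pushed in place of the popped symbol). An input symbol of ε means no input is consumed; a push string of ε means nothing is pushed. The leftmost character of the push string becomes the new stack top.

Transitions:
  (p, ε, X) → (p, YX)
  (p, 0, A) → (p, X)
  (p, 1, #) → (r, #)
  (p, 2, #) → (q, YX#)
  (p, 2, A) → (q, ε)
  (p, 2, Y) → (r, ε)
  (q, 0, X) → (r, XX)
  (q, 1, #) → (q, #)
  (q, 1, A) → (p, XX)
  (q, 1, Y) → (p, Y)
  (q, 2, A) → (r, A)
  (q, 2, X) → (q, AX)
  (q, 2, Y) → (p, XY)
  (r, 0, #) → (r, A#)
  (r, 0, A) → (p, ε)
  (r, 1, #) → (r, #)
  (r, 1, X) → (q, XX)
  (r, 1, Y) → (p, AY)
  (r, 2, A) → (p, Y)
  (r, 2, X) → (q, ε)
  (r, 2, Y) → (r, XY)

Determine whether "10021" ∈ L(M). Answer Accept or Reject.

Accept

(p, 10021, #)
  read 1, top #: go to r, push # → (r, 0021, #)
  read 0, top #: go to r, push A# → (r, 021, A#)
  read 0, top A: go to p, push ε → (p, 21, #)
  read 2, top #: go to q, push YX# → (q, 1, YX#)
  read 1, top Y: go to p, push Y → (p, ε, YX#)
All input consumed; state p ∈ F.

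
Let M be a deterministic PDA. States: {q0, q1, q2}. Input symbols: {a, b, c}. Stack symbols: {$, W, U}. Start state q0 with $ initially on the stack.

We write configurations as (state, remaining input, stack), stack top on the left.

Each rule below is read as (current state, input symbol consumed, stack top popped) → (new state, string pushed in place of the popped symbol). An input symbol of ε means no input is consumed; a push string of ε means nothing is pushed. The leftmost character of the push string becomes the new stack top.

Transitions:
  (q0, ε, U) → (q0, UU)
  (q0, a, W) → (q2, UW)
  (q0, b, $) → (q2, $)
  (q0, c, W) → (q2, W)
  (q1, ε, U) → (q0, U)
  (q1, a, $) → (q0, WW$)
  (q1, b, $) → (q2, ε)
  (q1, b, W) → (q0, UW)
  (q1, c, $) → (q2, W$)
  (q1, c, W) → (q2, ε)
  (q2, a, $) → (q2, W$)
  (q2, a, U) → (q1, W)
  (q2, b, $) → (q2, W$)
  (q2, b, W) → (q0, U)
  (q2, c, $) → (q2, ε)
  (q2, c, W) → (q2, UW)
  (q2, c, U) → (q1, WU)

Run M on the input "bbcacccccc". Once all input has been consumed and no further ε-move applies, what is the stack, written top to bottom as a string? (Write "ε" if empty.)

(q0, bbcacccccc, $)
  read b, top $: go to q2, push $ → (q2, bcacccccc, $)
  read b, top $: go to q2, push W$ → (q2, cacccccc, W$)
  read c, top W: go to q2, push UW → (q2, acccccc, UW$)
  read a, top U: go to q1, push W → (q1, cccccc, WW$)
  read c, top W: go to q2, push ε → (q2, ccccc, W$)
  read c, top W: go to q2, push UW → (q2, cccc, UW$)
  read c, top U: go to q1, push WU → (q1, ccc, WUW$)
  read c, top W: go to q2, push ε → (q2, cc, UW$)
  read c, top U: go to q1, push WU → (q1, c, WUW$)
  read c, top W: go to q2, push ε → (q2, ε, UW$)
All input consumed in state q2 with stack UW$.

UW$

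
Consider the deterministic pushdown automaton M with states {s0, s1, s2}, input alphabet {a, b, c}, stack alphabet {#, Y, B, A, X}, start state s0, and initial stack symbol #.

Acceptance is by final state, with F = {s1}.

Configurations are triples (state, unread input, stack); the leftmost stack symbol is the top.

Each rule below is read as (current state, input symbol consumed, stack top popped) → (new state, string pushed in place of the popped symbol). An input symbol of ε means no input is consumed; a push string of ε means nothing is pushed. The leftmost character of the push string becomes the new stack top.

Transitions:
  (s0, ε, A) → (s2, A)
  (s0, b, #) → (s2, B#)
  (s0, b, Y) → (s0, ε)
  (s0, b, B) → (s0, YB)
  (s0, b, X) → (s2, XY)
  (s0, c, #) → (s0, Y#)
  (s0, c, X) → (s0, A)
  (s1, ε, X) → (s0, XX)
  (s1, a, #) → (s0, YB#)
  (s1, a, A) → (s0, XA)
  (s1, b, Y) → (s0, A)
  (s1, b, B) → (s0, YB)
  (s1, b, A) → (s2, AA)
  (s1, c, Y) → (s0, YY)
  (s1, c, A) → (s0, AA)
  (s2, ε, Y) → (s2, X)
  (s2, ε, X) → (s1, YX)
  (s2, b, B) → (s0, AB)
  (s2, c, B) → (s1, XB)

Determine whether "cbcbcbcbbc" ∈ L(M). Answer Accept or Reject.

Accept

(s0, cbcbcbcbbc, #)
  read c, top #: go to s0, push Y# → (s0, bcbcbcbbc, Y#)
  read b, top Y: go to s0, push ε → (s0, cbcbcbbc, #)
  read c, top #: go to s0, push Y# → (s0, bcbcbbc, Y#)
  read b, top Y: go to s0, push ε → (s0, cbcbbc, #)
  read c, top #: go to s0, push Y# → (s0, bcbbc, Y#)
  read b, top Y: go to s0, push ε → (s0, cbbc, #)
  read c, top #: go to s0, push Y# → (s0, bbc, Y#)
  read b, top Y: go to s0, push ε → (s0, bc, #)
  read b, top #: go to s2, push B# → (s2, c, B#)
  read c, top B: go to s1, push XB → (s1, ε, XB#)
All input consumed; state s1 ∈ F.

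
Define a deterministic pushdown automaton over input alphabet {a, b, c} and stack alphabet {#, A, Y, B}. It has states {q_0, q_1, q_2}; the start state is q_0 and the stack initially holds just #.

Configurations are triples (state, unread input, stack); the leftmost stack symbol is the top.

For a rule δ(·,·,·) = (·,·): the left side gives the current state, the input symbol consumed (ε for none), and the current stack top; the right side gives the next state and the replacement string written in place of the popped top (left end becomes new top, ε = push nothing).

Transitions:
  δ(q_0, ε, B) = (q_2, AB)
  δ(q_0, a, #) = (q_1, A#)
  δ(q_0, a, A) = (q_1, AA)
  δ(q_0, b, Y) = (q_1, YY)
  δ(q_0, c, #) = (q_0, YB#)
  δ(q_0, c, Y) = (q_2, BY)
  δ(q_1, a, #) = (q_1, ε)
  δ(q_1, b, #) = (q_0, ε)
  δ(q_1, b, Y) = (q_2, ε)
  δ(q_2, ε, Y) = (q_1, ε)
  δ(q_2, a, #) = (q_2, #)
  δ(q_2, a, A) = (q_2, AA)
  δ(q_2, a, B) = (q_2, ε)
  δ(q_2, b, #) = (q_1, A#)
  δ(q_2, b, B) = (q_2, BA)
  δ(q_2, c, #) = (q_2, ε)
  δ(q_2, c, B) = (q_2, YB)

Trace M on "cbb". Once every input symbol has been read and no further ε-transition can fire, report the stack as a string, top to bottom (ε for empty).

B#

(q_0, cbb, #)
  read c, top #: go to q_0, push YB# → (q_0, bb, YB#)
  read b, top Y: go to q_1, push YY → (q_1, b, YYB#)
  read b, top Y: go to q_2, push ε → (q_2, ε, YB#)
  ε-move, top Y: go to q_1, push ε → (q_1, ε, B#)
All input consumed in state q_1 with stack B#.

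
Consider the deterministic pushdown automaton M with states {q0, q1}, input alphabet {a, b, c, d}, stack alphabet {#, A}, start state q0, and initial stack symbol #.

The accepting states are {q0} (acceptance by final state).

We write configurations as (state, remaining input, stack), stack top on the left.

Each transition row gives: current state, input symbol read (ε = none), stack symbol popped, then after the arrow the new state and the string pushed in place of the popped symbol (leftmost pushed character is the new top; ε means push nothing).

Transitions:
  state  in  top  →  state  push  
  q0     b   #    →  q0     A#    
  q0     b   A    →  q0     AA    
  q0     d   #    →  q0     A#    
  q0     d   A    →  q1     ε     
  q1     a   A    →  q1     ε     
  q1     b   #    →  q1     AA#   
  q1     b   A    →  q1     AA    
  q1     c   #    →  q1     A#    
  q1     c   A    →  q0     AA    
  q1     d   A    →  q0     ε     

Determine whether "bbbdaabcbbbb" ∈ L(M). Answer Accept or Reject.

Accept

(q0, bbbdaabcbbbb, #)
  read b, top #: go to q0, push A# → (q0, bbdaabcbbbb, A#)
  read b, top A: go to q0, push AA → (q0, bdaabcbbbb, AA#)
  read b, top A: go to q0, push AA → (q0, daabcbbbb, AAA#)
  read d, top A: go to q1, push ε → (q1, aabcbbbb, AA#)
  read a, top A: go to q1, push ε → (q1, abcbbbb, A#)
  read a, top A: go to q1, push ε → (q1, bcbbbb, #)
  read b, top #: go to q1, push AA# → (q1, cbbbb, AA#)
  read c, top A: go to q0, push AA → (q0, bbbb, AAA#)
  read b, top A: go to q0, push AA → (q0, bbb, AAAA#)
  read b, top A: go to q0, push AA → (q0, bb, AAAAA#)
  read b, top A: go to q0, push AA → (q0, b, AAAAAA#)
  read b, top A: go to q0, push AA → (q0, ε, AAAAAAA#)
All input consumed; state q0 ∈ F.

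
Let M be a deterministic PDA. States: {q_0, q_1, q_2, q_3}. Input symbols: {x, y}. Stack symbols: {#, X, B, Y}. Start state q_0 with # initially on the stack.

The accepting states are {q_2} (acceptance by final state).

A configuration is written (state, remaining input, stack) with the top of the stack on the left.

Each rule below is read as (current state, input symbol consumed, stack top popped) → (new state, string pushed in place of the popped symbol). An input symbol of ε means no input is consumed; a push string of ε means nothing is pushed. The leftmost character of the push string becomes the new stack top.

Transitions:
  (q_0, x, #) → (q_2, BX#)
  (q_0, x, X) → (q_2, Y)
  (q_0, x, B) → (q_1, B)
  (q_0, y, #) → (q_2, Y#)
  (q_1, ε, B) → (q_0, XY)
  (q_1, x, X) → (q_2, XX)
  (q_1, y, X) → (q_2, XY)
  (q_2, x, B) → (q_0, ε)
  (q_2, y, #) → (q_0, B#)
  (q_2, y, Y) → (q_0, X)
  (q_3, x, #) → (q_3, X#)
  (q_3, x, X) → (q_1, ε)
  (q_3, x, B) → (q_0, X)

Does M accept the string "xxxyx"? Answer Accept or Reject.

Accept

(q_0, xxxyx, #) ⊢ (q_2, xxyx, BX#) ⊢ (q_0, xyx, X#) ⊢ (q_2, yx, Y#) ⊢ (q_0, x, X#) ⊢ (q_2, ε, Y#)
All input consumed; state q_2 ∈ F.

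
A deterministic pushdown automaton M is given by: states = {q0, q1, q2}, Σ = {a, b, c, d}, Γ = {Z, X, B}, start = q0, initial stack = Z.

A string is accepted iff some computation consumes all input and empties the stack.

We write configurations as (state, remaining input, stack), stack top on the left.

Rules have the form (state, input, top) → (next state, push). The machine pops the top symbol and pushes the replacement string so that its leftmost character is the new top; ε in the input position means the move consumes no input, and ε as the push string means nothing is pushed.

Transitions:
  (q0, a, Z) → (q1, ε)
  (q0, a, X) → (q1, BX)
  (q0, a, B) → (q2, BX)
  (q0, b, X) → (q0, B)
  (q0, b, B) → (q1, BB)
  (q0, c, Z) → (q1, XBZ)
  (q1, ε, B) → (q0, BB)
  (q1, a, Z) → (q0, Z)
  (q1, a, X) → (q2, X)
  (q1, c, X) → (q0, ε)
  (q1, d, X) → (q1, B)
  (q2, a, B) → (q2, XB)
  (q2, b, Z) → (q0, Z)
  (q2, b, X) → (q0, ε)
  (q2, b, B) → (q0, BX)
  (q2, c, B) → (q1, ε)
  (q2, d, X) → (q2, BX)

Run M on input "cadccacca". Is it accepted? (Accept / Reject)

(q0, cadccacca, Z) ⊢ (q1, adccacca, XBZ) ⊢ (q2, dccacca, XBZ) ⊢ (q2, ccacca, BXBZ) ⊢ (q1, cacca, XBZ) ⊢ (q0, acca, BZ) ⊢ (q2, cca, BXZ) ⊢ (q1, ca, XZ) ⊢ (q0, a, Z) ⊢ (q1, ε, ε)
All input consumed and the stack is empty.

Accept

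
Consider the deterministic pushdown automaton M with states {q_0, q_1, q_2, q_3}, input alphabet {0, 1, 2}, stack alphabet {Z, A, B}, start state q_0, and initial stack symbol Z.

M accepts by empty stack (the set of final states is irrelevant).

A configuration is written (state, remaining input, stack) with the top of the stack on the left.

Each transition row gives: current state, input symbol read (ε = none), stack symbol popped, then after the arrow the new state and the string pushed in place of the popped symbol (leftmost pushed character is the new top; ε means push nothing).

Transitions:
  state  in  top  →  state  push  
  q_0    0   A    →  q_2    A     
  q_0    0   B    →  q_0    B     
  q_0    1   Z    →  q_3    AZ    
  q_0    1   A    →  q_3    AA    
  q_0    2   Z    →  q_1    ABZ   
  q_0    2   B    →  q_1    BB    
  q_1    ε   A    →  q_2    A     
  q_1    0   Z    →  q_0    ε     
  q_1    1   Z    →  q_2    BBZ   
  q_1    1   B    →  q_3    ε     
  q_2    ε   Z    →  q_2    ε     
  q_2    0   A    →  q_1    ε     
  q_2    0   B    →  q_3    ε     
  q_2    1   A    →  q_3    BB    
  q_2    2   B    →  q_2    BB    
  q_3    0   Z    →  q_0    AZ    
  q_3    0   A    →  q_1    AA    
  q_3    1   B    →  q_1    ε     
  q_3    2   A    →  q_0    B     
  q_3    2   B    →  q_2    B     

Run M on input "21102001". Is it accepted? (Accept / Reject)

Reject

(q_0, 21102001, Z)
  read 2, top Z: go to q_1, push ABZ → (q_1, 1102001, ABZ)
  ε-move, top A: go to q_2, push A → (q_2, 1102001, ABZ)
  read 1, top A: go to q_3, push BB → (q_3, 102001, BBBZ)
  read 1, top B: go to q_1, push ε → (q_1, 02001, BBZ)
No transition applies at (q_1, 02001, BBZ); input not fully consumed.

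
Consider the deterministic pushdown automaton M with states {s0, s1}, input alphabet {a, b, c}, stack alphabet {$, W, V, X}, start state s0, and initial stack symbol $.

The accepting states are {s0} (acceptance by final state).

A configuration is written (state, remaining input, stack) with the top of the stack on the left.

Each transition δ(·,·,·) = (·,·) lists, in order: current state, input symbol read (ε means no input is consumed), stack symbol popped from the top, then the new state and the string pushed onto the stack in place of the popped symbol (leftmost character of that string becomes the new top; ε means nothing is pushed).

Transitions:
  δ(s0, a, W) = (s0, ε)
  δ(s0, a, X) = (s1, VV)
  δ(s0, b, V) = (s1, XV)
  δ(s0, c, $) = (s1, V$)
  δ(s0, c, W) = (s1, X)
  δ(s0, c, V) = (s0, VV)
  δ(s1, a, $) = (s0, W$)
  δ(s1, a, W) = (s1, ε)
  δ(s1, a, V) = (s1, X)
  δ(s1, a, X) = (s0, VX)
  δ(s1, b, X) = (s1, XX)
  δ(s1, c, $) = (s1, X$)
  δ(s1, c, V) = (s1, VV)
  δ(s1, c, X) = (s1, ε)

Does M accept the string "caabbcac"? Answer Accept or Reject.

Accept

(s0, caabbcac, $) ⊢ (s1, aabbcac, V$) ⊢ (s1, abbcac, X$) ⊢ (s0, bbcac, VX$) ⊢ (s1, bcac, XVX$) ⊢ (s1, cac, XXVX$) ⊢ (s1, ac, XVX$) ⊢ (s0, c, VXVX$) ⊢ (s0, ε, VVXVX$)
All input consumed; state s0 ∈ F.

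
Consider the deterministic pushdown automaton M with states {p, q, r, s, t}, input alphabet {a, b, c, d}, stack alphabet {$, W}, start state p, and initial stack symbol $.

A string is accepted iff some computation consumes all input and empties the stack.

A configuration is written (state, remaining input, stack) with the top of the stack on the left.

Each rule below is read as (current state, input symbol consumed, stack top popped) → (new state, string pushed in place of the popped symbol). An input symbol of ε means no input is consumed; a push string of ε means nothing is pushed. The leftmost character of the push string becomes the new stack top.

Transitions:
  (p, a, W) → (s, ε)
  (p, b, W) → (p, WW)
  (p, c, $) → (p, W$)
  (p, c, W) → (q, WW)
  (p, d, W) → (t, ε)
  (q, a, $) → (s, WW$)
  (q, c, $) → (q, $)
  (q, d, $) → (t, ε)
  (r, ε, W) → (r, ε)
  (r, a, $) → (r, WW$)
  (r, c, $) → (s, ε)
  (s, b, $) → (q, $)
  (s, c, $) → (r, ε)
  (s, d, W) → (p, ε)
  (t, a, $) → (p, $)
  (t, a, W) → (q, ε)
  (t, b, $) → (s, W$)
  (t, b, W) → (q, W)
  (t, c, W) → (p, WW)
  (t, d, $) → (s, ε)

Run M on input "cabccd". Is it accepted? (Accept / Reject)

(p, cabccd, $) ⊢ (p, abccd, W$) ⊢ (s, bccd, $) ⊢ (q, ccd, $) ⊢ (q, cd, $) ⊢ (q, d, $) ⊢ (t, ε, ε)
All input consumed and the stack is empty.

Accept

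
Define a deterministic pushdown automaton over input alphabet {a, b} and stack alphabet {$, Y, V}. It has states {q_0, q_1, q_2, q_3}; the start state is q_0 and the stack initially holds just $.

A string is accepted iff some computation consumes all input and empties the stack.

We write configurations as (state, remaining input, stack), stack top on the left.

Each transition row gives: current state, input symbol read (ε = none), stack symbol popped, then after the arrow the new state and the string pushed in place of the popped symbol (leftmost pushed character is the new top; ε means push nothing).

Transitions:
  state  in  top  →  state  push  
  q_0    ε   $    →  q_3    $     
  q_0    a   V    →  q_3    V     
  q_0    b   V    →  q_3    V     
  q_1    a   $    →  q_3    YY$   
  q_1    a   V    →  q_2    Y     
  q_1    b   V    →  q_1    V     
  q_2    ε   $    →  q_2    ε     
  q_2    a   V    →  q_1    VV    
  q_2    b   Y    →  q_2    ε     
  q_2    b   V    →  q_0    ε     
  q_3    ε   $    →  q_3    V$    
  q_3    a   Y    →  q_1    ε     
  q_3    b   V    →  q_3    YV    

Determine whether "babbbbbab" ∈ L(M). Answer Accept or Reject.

(q_0, babbbbbab, $) ⊢ (q_3, babbbbbab, $) ⊢ (q_3, babbbbbab, V$) ⊢ (q_3, abbbbbab, YV$) ⊢ (q_1, bbbbbab, V$) ⊢ (q_1, bbbbab, V$) ⊢ (q_1, bbbab, V$) ⊢ (q_1, bbab, V$) ⊢ (q_1, bab, V$) ⊢ (q_1, ab, V$) ⊢ (q_2, b, Y$) ⊢ (q_2, ε, $) ⊢ (q_2, ε, ε)
All input consumed and the stack is empty.

Accept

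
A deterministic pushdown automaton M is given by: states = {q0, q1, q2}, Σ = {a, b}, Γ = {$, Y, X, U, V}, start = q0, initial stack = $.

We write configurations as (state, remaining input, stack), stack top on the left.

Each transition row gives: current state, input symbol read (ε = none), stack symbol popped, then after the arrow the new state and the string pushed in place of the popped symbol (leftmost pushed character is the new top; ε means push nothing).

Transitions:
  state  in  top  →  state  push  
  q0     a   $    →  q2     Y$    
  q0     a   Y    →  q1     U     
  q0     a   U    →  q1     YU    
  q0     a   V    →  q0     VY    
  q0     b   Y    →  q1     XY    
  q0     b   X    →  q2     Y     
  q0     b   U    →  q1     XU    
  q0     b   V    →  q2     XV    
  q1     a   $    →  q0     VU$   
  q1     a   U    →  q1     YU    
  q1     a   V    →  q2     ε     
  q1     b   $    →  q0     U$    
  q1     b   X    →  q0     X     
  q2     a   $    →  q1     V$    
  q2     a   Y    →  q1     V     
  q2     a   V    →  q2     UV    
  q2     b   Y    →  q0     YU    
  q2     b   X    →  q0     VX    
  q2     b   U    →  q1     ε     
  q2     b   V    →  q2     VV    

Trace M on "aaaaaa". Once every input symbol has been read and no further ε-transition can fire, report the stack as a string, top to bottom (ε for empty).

V$

(q0, aaaaaa, $)
  read a, top $: go to q2, push Y$ → (q2, aaaaa, Y$)
  read a, top Y: go to q1, push V → (q1, aaaa, V$)
  read a, top V: go to q2, push ε → (q2, aaa, $)
  read a, top $: go to q1, push V$ → (q1, aa, V$)
  read a, top V: go to q2, push ε → (q2, a, $)
  read a, top $: go to q1, push V$ → (q1, ε, V$)
All input consumed in state q1 with stack V$.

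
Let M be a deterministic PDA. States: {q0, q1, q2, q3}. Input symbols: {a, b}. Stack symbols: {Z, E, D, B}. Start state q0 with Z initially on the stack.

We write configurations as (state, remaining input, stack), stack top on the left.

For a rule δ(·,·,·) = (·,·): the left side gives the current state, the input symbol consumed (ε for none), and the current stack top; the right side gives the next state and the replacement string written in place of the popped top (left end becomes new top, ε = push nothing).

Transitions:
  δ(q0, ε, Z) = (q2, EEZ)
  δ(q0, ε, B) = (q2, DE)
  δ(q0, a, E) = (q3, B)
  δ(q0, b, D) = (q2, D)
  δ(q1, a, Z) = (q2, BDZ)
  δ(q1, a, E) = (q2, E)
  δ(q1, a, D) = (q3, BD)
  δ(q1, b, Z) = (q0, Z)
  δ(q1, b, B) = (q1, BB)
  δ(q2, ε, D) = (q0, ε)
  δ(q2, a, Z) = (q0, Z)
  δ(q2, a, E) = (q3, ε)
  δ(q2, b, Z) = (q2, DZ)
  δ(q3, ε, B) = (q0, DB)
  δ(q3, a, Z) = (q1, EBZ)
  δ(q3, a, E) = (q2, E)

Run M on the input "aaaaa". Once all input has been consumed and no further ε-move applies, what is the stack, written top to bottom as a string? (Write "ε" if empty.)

EBZ

(q0, aaaaa, Z)
  ε-move, top Z: go to q2, push EEZ → (q2, aaaaa, EEZ)
  read a, top E: go to q3, push ε → (q3, aaaa, EZ)
  read a, top E: go to q2, push E → (q2, aaa, EZ)
  read a, top E: go to q3, push ε → (q3, aa, Z)
  read a, top Z: go to q1, push EBZ → (q1, a, EBZ)
  read a, top E: go to q2, push E → (q2, ε, EBZ)
All input consumed in state q2 with stack EBZ.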